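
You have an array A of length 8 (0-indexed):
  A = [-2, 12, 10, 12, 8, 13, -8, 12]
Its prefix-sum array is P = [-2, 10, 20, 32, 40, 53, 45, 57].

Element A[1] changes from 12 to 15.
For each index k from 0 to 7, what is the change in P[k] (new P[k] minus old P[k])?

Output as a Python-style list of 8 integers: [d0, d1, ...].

Element change: A[1] 12 -> 15, delta = 3
For k < 1: P[k] unchanged, delta_P[k] = 0
For k >= 1: P[k] shifts by exactly 3
Delta array: [0, 3, 3, 3, 3, 3, 3, 3]

Answer: [0, 3, 3, 3, 3, 3, 3, 3]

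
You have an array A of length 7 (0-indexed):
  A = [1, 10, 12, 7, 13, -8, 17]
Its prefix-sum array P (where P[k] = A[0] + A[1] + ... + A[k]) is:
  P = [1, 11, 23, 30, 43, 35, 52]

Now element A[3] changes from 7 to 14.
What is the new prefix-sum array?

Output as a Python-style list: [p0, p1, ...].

Answer: [1, 11, 23, 37, 50, 42, 59]

Derivation:
Change: A[3] 7 -> 14, delta = 7
P[k] for k < 3: unchanged (A[3] not included)
P[k] for k >= 3: shift by delta = 7
  P[0] = 1 + 0 = 1
  P[1] = 11 + 0 = 11
  P[2] = 23 + 0 = 23
  P[3] = 30 + 7 = 37
  P[4] = 43 + 7 = 50
  P[5] = 35 + 7 = 42
  P[6] = 52 + 7 = 59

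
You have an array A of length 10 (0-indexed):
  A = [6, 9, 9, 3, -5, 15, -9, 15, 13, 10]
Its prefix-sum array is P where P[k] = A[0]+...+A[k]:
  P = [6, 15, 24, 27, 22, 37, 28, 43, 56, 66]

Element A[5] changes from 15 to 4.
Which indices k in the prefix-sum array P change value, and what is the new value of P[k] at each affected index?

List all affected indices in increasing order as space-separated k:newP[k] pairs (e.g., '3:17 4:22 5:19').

P[k] = A[0] + ... + A[k]
P[k] includes A[5] iff k >= 5
Affected indices: 5, 6, ..., 9; delta = -11
  P[5]: 37 + -11 = 26
  P[6]: 28 + -11 = 17
  P[7]: 43 + -11 = 32
  P[8]: 56 + -11 = 45
  P[9]: 66 + -11 = 55

Answer: 5:26 6:17 7:32 8:45 9:55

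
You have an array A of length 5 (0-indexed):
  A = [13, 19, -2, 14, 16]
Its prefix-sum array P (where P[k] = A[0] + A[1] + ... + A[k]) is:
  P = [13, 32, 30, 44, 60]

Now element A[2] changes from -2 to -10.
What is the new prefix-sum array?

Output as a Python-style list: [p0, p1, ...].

Change: A[2] -2 -> -10, delta = -8
P[k] for k < 2: unchanged (A[2] not included)
P[k] for k >= 2: shift by delta = -8
  P[0] = 13 + 0 = 13
  P[1] = 32 + 0 = 32
  P[2] = 30 + -8 = 22
  P[3] = 44 + -8 = 36
  P[4] = 60 + -8 = 52

Answer: [13, 32, 22, 36, 52]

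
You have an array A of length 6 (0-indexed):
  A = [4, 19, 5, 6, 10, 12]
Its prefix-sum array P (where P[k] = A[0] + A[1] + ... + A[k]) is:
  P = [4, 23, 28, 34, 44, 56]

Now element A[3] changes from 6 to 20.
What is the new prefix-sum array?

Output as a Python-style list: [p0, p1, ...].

Answer: [4, 23, 28, 48, 58, 70]

Derivation:
Change: A[3] 6 -> 20, delta = 14
P[k] for k < 3: unchanged (A[3] not included)
P[k] for k >= 3: shift by delta = 14
  P[0] = 4 + 0 = 4
  P[1] = 23 + 0 = 23
  P[2] = 28 + 0 = 28
  P[3] = 34 + 14 = 48
  P[4] = 44 + 14 = 58
  P[5] = 56 + 14 = 70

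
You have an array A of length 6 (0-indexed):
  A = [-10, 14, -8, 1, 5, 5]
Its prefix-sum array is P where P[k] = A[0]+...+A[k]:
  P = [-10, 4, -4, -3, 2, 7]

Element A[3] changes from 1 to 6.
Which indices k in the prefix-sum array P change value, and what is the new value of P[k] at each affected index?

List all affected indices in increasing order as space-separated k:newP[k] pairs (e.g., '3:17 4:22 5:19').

Answer: 3:2 4:7 5:12

Derivation:
P[k] = A[0] + ... + A[k]
P[k] includes A[3] iff k >= 3
Affected indices: 3, 4, ..., 5; delta = 5
  P[3]: -3 + 5 = 2
  P[4]: 2 + 5 = 7
  P[5]: 7 + 5 = 12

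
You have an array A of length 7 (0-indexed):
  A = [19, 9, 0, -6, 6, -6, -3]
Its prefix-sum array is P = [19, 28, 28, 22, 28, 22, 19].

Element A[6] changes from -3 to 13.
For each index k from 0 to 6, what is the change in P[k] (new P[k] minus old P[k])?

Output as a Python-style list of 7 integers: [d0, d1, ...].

Element change: A[6] -3 -> 13, delta = 16
For k < 6: P[k] unchanged, delta_P[k] = 0
For k >= 6: P[k] shifts by exactly 16
Delta array: [0, 0, 0, 0, 0, 0, 16]

Answer: [0, 0, 0, 0, 0, 0, 16]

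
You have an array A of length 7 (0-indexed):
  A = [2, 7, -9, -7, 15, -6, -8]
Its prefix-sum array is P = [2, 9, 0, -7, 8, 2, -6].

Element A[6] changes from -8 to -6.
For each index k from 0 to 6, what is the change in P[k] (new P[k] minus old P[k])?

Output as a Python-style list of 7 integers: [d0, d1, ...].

Element change: A[6] -8 -> -6, delta = 2
For k < 6: P[k] unchanged, delta_P[k] = 0
For k >= 6: P[k] shifts by exactly 2
Delta array: [0, 0, 0, 0, 0, 0, 2]

Answer: [0, 0, 0, 0, 0, 0, 2]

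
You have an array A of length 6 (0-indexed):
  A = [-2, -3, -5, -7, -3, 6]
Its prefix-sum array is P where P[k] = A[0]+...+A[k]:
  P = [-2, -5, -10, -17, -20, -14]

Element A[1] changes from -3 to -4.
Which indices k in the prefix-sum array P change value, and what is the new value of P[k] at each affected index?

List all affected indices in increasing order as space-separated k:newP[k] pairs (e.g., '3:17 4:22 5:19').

P[k] = A[0] + ... + A[k]
P[k] includes A[1] iff k >= 1
Affected indices: 1, 2, ..., 5; delta = -1
  P[1]: -5 + -1 = -6
  P[2]: -10 + -1 = -11
  P[3]: -17 + -1 = -18
  P[4]: -20 + -1 = -21
  P[5]: -14 + -1 = -15

Answer: 1:-6 2:-11 3:-18 4:-21 5:-15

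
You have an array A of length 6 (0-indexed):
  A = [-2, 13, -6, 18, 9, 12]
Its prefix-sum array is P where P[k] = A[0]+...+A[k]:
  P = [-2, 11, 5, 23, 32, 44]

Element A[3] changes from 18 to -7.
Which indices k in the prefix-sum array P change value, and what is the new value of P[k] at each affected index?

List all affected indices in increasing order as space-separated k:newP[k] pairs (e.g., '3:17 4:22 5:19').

Answer: 3:-2 4:7 5:19

Derivation:
P[k] = A[0] + ... + A[k]
P[k] includes A[3] iff k >= 3
Affected indices: 3, 4, ..., 5; delta = -25
  P[3]: 23 + -25 = -2
  P[4]: 32 + -25 = 7
  P[5]: 44 + -25 = 19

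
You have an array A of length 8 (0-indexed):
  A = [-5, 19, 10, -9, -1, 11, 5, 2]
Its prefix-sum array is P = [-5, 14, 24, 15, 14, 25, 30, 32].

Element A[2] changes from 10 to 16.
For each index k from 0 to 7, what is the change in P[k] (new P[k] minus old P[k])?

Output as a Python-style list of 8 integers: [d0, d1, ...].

Element change: A[2] 10 -> 16, delta = 6
For k < 2: P[k] unchanged, delta_P[k] = 0
For k >= 2: P[k] shifts by exactly 6
Delta array: [0, 0, 6, 6, 6, 6, 6, 6]

Answer: [0, 0, 6, 6, 6, 6, 6, 6]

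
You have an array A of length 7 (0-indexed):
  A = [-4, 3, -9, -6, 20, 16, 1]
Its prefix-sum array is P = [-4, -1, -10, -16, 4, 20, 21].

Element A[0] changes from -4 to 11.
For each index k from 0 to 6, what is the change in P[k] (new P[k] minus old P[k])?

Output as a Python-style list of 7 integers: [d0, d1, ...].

Element change: A[0] -4 -> 11, delta = 15
For k < 0: P[k] unchanged, delta_P[k] = 0
For k >= 0: P[k] shifts by exactly 15
Delta array: [15, 15, 15, 15, 15, 15, 15]

Answer: [15, 15, 15, 15, 15, 15, 15]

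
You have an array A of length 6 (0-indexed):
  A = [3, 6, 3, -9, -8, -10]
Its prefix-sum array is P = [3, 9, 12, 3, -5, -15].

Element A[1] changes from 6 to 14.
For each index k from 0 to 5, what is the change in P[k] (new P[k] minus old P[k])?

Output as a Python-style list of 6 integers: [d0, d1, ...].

Answer: [0, 8, 8, 8, 8, 8]

Derivation:
Element change: A[1] 6 -> 14, delta = 8
For k < 1: P[k] unchanged, delta_P[k] = 0
For k >= 1: P[k] shifts by exactly 8
Delta array: [0, 8, 8, 8, 8, 8]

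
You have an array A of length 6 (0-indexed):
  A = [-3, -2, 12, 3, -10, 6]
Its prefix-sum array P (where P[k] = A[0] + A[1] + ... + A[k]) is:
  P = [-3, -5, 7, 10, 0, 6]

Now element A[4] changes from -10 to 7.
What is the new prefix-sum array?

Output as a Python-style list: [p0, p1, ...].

Answer: [-3, -5, 7, 10, 17, 23]

Derivation:
Change: A[4] -10 -> 7, delta = 17
P[k] for k < 4: unchanged (A[4] not included)
P[k] for k >= 4: shift by delta = 17
  P[0] = -3 + 0 = -3
  P[1] = -5 + 0 = -5
  P[2] = 7 + 0 = 7
  P[3] = 10 + 0 = 10
  P[4] = 0 + 17 = 17
  P[5] = 6 + 17 = 23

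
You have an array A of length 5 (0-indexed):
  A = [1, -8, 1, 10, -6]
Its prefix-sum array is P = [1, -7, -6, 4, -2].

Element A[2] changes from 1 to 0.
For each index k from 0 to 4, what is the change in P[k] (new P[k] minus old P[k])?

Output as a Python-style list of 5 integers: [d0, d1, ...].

Answer: [0, 0, -1, -1, -1]

Derivation:
Element change: A[2] 1 -> 0, delta = -1
For k < 2: P[k] unchanged, delta_P[k] = 0
For k >= 2: P[k] shifts by exactly -1
Delta array: [0, 0, -1, -1, -1]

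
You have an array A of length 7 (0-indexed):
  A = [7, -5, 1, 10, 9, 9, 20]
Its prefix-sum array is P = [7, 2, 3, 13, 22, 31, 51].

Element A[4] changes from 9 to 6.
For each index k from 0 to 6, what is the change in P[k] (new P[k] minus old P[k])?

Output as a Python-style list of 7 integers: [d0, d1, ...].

Element change: A[4] 9 -> 6, delta = -3
For k < 4: P[k] unchanged, delta_P[k] = 0
For k >= 4: P[k] shifts by exactly -3
Delta array: [0, 0, 0, 0, -3, -3, -3]

Answer: [0, 0, 0, 0, -3, -3, -3]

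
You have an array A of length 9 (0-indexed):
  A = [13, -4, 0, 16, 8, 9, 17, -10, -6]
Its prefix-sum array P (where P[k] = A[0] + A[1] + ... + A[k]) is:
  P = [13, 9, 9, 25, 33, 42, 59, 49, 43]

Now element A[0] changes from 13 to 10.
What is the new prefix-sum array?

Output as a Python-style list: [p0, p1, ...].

Answer: [10, 6, 6, 22, 30, 39, 56, 46, 40]

Derivation:
Change: A[0] 13 -> 10, delta = -3
P[k] for k < 0: unchanged (A[0] not included)
P[k] for k >= 0: shift by delta = -3
  P[0] = 13 + -3 = 10
  P[1] = 9 + -3 = 6
  P[2] = 9 + -3 = 6
  P[3] = 25 + -3 = 22
  P[4] = 33 + -3 = 30
  P[5] = 42 + -3 = 39
  P[6] = 59 + -3 = 56
  P[7] = 49 + -3 = 46
  P[8] = 43 + -3 = 40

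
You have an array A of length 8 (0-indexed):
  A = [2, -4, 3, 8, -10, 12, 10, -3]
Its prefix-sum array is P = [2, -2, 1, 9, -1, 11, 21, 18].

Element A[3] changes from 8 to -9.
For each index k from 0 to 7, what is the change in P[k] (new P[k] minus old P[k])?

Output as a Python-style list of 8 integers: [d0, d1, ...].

Element change: A[3] 8 -> -9, delta = -17
For k < 3: P[k] unchanged, delta_P[k] = 0
For k >= 3: P[k] shifts by exactly -17
Delta array: [0, 0, 0, -17, -17, -17, -17, -17]

Answer: [0, 0, 0, -17, -17, -17, -17, -17]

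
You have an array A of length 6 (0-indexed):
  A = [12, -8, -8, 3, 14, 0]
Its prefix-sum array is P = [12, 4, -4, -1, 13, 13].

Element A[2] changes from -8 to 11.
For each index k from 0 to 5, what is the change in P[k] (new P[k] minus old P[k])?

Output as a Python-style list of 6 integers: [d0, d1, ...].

Answer: [0, 0, 19, 19, 19, 19]

Derivation:
Element change: A[2] -8 -> 11, delta = 19
For k < 2: P[k] unchanged, delta_P[k] = 0
For k >= 2: P[k] shifts by exactly 19
Delta array: [0, 0, 19, 19, 19, 19]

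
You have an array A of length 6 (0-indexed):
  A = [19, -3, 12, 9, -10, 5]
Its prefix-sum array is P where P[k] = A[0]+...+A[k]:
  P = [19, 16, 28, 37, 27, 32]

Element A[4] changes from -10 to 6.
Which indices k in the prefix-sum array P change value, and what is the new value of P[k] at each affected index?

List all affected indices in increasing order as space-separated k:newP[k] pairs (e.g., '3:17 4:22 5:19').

Answer: 4:43 5:48

Derivation:
P[k] = A[0] + ... + A[k]
P[k] includes A[4] iff k >= 4
Affected indices: 4, 5, ..., 5; delta = 16
  P[4]: 27 + 16 = 43
  P[5]: 32 + 16 = 48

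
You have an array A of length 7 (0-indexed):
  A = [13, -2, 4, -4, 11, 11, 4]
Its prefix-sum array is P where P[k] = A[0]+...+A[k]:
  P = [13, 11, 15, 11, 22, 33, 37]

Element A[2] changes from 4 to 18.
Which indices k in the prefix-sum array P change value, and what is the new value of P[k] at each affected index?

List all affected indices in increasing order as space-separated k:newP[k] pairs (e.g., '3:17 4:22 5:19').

Answer: 2:29 3:25 4:36 5:47 6:51

Derivation:
P[k] = A[0] + ... + A[k]
P[k] includes A[2] iff k >= 2
Affected indices: 2, 3, ..., 6; delta = 14
  P[2]: 15 + 14 = 29
  P[3]: 11 + 14 = 25
  P[4]: 22 + 14 = 36
  P[5]: 33 + 14 = 47
  P[6]: 37 + 14 = 51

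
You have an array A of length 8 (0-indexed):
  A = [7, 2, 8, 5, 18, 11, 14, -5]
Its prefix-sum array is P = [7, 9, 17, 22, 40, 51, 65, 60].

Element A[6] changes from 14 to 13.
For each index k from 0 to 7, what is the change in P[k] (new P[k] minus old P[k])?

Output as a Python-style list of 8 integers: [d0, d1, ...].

Answer: [0, 0, 0, 0, 0, 0, -1, -1]

Derivation:
Element change: A[6] 14 -> 13, delta = -1
For k < 6: P[k] unchanged, delta_P[k] = 0
For k >= 6: P[k] shifts by exactly -1
Delta array: [0, 0, 0, 0, 0, 0, -1, -1]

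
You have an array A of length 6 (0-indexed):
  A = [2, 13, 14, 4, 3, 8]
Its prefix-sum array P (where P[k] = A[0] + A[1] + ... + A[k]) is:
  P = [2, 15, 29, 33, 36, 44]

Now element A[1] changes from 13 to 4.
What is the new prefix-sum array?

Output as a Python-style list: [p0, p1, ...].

Change: A[1] 13 -> 4, delta = -9
P[k] for k < 1: unchanged (A[1] not included)
P[k] for k >= 1: shift by delta = -9
  P[0] = 2 + 0 = 2
  P[1] = 15 + -9 = 6
  P[2] = 29 + -9 = 20
  P[3] = 33 + -9 = 24
  P[4] = 36 + -9 = 27
  P[5] = 44 + -9 = 35

Answer: [2, 6, 20, 24, 27, 35]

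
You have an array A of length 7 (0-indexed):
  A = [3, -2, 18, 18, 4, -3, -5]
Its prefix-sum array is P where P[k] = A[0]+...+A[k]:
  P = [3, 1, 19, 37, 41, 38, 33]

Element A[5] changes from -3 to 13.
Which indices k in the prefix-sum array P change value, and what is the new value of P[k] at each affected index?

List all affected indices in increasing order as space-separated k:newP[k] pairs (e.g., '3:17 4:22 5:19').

Answer: 5:54 6:49

Derivation:
P[k] = A[0] + ... + A[k]
P[k] includes A[5] iff k >= 5
Affected indices: 5, 6, ..., 6; delta = 16
  P[5]: 38 + 16 = 54
  P[6]: 33 + 16 = 49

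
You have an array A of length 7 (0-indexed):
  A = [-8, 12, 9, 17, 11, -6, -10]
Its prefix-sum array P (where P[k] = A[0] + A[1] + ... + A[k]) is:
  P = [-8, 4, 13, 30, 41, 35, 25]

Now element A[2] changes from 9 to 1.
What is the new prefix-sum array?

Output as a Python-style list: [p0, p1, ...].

Change: A[2] 9 -> 1, delta = -8
P[k] for k < 2: unchanged (A[2] not included)
P[k] for k >= 2: shift by delta = -8
  P[0] = -8 + 0 = -8
  P[1] = 4 + 0 = 4
  P[2] = 13 + -8 = 5
  P[3] = 30 + -8 = 22
  P[4] = 41 + -8 = 33
  P[5] = 35 + -8 = 27
  P[6] = 25 + -8 = 17

Answer: [-8, 4, 5, 22, 33, 27, 17]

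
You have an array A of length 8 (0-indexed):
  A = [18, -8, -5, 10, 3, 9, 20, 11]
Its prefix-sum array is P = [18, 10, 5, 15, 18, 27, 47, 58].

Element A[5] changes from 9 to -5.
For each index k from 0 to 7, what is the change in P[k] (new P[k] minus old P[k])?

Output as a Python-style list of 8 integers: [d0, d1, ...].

Element change: A[5] 9 -> -5, delta = -14
For k < 5: P[k] unchanged, delta_P[k] = 0
For k >= 5: P[k] shifts by exactly -14
Delta array: [0, 0, 0, 0, 0, -14, -14, -14]

Answer: [0, 0, 0, 0, 0, -14, -14, -14]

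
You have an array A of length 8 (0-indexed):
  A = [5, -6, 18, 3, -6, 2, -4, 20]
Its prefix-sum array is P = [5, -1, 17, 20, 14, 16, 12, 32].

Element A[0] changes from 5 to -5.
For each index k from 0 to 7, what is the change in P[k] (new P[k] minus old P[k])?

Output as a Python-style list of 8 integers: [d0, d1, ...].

Element change: A[0] 5 -> -5, delta = -10
For k < 0: P[k] unchanged, delta_P[k] = 0
For k >= 0: P[k] shifts by exactly -10
Delta array: [-10, -10, -10, -10, -10, -10, -10, -10]

Answer: [-10, -10, -10, -10, -10, -10, -10, -10]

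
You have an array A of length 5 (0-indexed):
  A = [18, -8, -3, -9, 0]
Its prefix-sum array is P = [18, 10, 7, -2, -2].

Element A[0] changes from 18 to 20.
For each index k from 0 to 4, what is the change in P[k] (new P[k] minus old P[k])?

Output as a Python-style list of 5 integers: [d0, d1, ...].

Answer: [2, 2, 2, 2, 2]

Derivation:
Element change: A[0] 18 -> 20, delta = 2
For k < 0: P[k] unchanged, delta_P[k] = 0
For k >= 0: P[k] shifts by exactly 2
Delta array: [2, 2, 2, 2, 2]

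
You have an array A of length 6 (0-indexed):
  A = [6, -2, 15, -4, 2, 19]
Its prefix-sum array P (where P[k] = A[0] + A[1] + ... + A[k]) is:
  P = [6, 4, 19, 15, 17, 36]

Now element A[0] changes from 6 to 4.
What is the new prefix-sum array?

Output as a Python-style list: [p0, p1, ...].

Answer: [4, 2, 17, 13, 15, 34]

Derivation:
Change: A[0] 6 -> 4, delta = -2
P[k] for k < 0: unchanged (A[0] not included)
P[k] for k >= 0: shift by delta = -2
  P[0] = 6 + -2 = 4
  P[1] = 4 + -2 = 2
  P[2] = 19 + -2 = 17
  P[3] = 15 + -2 = 13
  P[4] = 17 + -2 = 15
  P[5] = 36 + -2 = 34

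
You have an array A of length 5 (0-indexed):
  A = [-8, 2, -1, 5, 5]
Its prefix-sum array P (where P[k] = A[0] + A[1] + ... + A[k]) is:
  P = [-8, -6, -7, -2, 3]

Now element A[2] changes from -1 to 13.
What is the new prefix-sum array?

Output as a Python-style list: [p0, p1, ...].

Change: A[2] -1 -> 13, delta = 14
P[k] for k < 2: unchanged (A[2] not included)
P[k] for k >= 2: shift by delta = 14
  P[0] = -8 + 0 = -8
  P[1] = -6 + 0 = -6
  P[2] = -7 + 14 = 7
  P[3] = -2 + 14 = 12
  P[4] = 3 + 14 = 17

Answer: [-8, -6, 7, 12, 17]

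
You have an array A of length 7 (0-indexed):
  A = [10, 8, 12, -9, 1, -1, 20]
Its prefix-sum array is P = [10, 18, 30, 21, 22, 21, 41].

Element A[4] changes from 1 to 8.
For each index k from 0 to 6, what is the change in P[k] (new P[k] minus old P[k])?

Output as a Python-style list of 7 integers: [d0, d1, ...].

Answer: [0, 0, 0, 0, 7, 7, 7]

Derivation:
Element change: A[4] 1 -> 8, delta = 7
For k < 4: P[k] unchanged, delta_P[k] = 0
For k >= 4: P[k] shifts by exactly 7
Delta array: [0, 0, 0, 0, 7, 7, 7]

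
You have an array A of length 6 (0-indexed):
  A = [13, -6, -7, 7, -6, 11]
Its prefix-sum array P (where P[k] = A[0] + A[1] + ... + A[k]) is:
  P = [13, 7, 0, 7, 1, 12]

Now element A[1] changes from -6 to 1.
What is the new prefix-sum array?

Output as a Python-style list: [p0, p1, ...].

Change: A[1] -6 -> 1, delta = 7
P[k] for k < 1: unchanged (A[1] not included)
P[k] for k >= 1: shift by delta = 7
  P[0] = 13 + 0 = 13
  P[1] = 7 + 7 = 14
  P[2] = 0 + 7 = 7
  P[3] = 7 + 7 = 14
  P[4] = 1 + 7 = 8
  P[5] = 12 + 7 = 19

Answer: [13, 14, 7, 14, 8, 19]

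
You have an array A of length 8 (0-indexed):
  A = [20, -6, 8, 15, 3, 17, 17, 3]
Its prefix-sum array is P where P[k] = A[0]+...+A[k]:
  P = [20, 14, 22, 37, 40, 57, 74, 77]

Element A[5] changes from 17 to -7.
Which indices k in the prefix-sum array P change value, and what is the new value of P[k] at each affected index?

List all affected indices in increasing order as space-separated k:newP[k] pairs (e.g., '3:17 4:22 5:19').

Answer: 5:33 6:50 7:53

Derivation:
P[k] = A[0] + ... + A[k]
P[k] includes A[5] iff k >= 5
Affected indices: 5, 6, ..., 7; delta = -24
  P[5]: 57 + -24 = 33
  P[6]: 74 + -24 = 50
  P[7]: 77 + -24 = 53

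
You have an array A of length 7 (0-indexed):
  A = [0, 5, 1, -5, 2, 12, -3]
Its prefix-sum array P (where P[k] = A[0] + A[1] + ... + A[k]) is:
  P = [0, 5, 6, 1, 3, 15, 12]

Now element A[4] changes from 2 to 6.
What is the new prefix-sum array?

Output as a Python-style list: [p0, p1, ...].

Answer: [0, 5, 6, 1, 7, 19, 16]

Derivation:
Change: A[4] 2 -> 6, delta = 4
P[k] for k < 4: unchanged (A[4] not included)
P[k] for k >= 4: shift by delta = 4
  P[0] = 0 + 0 = 0
  P[1] = 5 + 0 = 5
  P[2] = 6 + 0 = 6
  P[3] = 1 + 0 = 1
  P[4] = 3 + 4 = 7
  P[5] = 15 + 4 = 19
  P[6] = 12 + 4 = 16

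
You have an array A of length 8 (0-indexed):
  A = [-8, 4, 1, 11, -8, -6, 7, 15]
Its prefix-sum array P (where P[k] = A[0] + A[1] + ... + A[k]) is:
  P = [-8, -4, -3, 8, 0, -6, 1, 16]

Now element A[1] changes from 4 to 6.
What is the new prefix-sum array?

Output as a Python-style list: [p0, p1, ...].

Change: A[1] 4 -> 6, delta = 2
P[k] for k < 1: unchanged (A[1] not included)
P[k] for k >= 1: shift by delta = 2
  P[0] = -8 + 0 = -8
  P[1] = -4 + 2 = -2
  P[2] = -3 + 2 = -1
  P[3] = 8 + 2 = 10
  P[4] = 0 + 2 = 2
  P[5] = -6 + 2 = -4
  P[6] = 1 + 2 = 3
  P[7] = 16 + 2 = 18

Answer: [-8, -2, -1, 10, 2, -4, 3, 18]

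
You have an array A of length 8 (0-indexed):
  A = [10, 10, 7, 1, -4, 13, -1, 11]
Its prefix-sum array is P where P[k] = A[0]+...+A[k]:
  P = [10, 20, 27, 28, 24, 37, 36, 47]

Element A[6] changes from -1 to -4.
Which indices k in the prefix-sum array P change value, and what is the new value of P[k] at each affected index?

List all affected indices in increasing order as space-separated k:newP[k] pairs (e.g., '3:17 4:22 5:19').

Answer: 6:33 7:44

Derivation:
P[k] = A[0] + ... + A[k]
P[k] includes A[6] iff k >= 6
Affected indices: 6, 7, ..., 7; delta = -3
  P[6]: 36 + -3 = 33
  P[7]: 47 + -3 = 44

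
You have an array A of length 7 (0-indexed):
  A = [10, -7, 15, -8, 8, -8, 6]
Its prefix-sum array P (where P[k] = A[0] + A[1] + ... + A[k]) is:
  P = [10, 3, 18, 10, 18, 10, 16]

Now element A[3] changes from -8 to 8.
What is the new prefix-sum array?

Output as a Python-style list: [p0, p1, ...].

Change: A[3] -8 -> 8, delta = 16
P[k] for k < 3: unchanged (A[3] not included)
P[k] for k >= 3: shift by delta = 16
  P[0] = 10 + 0 = 10
  P[1] = 3 + 0 = 3
  P[2] = 18 + 0 = 18
  P[3] = 10 + 16 = 26
  P[4] = 18 + 16 = 34
  P[5] = 10 + 16 = 26
  P[6] = 16 + 16 = 32

Answer: [10, 3, 18, 26, 34, 26, 32]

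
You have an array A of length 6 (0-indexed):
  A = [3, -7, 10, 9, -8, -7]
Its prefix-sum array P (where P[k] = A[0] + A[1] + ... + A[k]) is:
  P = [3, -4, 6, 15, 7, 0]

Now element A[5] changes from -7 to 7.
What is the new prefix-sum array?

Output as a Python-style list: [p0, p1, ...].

Answer: [3, -4, 6, 15, 7, 14]

Derivation:
Change: A[5] -7 -> 7, delta = 14
P[k] for k < 5: unchanged (A[5] not included)
P[k] for k >= 5: shift by delta = 14
  P[0] = 3 + 0 = 3
  P[1] = -4 + 0 = -4
  P[2] = 6 + 0 = 6
  P[3] = 15 + 0 = 15
  P[4] = 7 + 0 = 7
  P[5] = 0 + 14 = 14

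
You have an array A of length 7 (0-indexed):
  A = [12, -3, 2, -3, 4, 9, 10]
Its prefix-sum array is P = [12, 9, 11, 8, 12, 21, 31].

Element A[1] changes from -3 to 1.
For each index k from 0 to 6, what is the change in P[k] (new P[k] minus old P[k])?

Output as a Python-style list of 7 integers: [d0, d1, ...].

Element change: A[1] -3 -> 1, delta = 4
For k < 1: P[k] unchanged, delta_P[k] = 0
For k >= 1: P[k] shifts by exactly 4
Delta array: [0, 4, 4, 4, 4, 4, 4]

Answer: [0, 4, 4, 4, 4, 4, 4]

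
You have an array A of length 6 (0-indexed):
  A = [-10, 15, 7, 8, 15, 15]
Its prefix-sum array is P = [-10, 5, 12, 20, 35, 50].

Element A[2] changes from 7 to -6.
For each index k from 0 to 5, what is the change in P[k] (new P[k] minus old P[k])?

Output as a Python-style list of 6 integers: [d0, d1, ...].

Element change: A[2] 7 -> -6, delta = -13
For k < 2: P[k] unchanged, delta_P[k] = 0
For k >= 2: P[k] shifts by exactly -13
Delta array: [0, 0, -13, -13, -13, -13]

Answer: [0, 0, -13, -13, -13, -13]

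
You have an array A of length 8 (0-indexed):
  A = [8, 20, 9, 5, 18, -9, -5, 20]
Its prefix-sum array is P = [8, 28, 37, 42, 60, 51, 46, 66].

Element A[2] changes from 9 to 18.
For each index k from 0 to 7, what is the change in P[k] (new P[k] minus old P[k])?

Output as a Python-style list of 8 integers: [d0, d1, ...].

Element change: A[2] 9 -> 18, delta = 9
For k < 2: P[k] unchanged, delta_P[k] = 0
For k >= 2: P[k] shifts by exactly 9
Delta array: [0, 0, 9, 9, 9, 9, 9, 9]

Answer: [0, 0, 9, 9, 9, 9, 9, 9]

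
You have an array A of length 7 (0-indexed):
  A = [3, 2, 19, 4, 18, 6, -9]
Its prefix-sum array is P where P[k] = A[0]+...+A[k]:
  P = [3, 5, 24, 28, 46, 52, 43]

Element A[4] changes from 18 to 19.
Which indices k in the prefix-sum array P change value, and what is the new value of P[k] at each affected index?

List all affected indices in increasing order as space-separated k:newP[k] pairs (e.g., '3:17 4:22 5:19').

P[k] = A[0] + ... + A[k]
P[k] includes A[4] iff k >= 4
Affected indices: 4, 5, ..., 6; delta = 1
  P[4]: 46 + 1 = 47
  P[5]: 52 + 1 = 53
  P[6]: 43 + 1 = 44

Answer: 4:47 5:53 6:44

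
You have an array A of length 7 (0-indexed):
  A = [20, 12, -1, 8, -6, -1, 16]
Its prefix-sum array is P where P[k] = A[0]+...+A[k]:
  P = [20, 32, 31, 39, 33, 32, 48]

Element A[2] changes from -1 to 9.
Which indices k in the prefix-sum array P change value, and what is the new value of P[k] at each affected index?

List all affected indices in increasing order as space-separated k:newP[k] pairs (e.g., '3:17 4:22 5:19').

Answer: 2:41 3:49 4:43 5:42 6:58

Derivation:
P[k] = A[0] + ... + A[k]
P[k] includes A[2] iff k >= 2
Affected indices: 2, 3, ..., 6; delta = 10
  P[2]: 31 + 10 = 41
  P[3]: 39 + 10 = 49
  P[4]: 33 + 10 = 43
  P[5]: 32 + 10 = 42
  P[6]: 48 + 10 = 58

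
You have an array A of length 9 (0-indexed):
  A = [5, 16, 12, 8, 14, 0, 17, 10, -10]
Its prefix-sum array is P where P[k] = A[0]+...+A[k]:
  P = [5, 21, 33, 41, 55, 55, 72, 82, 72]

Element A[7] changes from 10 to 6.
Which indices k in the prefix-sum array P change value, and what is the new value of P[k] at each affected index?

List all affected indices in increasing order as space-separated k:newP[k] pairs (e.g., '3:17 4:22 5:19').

Answer: 7:78 8:68

Derivation:
P[k] = A[0] + ... + A[k]
P[k] includes A[7] iff k >= 7
Affected indices: 7, 8, ..., 8; delta = -4
  P[7]: 82 + -4 = 78
  P[8]: 72 + -4 = 68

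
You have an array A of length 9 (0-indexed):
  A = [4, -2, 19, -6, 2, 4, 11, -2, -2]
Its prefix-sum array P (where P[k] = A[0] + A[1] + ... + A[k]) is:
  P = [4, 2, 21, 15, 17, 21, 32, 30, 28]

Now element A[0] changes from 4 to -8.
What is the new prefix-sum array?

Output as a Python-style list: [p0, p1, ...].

Answer: [-8, -10, 9, 3, 5, 9, 20, 18, 16]

Derivation:
Change: A[0] 4 -> -8, delta = -12
P[k] for k < 0: unchanged (A[0] not included)
P[k] for k >= 0: shift by delta = -12
  P[0] = 4 + -12 = -8
  P[1] = 2 + -12 = -10
  P[2] = 21 + -12 = 9
  P[3] = 15 + -12 = 3
  P[4] = 17 + -12 = 5
  P[5] = 21 + -12 = 9
  P[6] = 32 + -12 = 20
  P[7] = 30 + -12 = 18
  P[8] = 28 + -12 = 16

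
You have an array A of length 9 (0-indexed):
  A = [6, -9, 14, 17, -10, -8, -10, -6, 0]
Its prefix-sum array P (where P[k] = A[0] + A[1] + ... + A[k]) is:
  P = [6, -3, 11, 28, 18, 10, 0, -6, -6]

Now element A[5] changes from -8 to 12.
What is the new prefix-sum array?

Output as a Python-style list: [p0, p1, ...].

Answer: [6, -3, 11, 28, 18, 30, 20, 14, 14]

Derivation:
Change: A[5] -8 -> 12, delta = 20
P[k] for k < 5: unchanged (A[5] not included)
P[k] for k >= 5: shift by delta = 20
  P[0] = 6 + 0 = 6
  P[1] = -3 + 0 = -3
  P[2] = 11 + 0 = 11
  P[3] = 28 + 0 = 28
  P[4] = 18 + 0 = 18
  P[5] = 10 + 20 = 30
  P[6] = 0 + 20 = 20
  P[7] = -6 + 20 = 14
  P[8] = -6 + 20 = 14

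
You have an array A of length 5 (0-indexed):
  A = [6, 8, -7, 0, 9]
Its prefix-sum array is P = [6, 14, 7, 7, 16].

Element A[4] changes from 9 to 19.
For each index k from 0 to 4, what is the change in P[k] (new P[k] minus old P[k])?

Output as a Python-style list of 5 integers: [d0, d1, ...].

Answer: [0, 0, 0, 0, 10]

Derivation:
Element change: A[4] 9 -> 19, delta = 10
For k < 4: P[k] unchanged, delta_P[k] = 0
For k >= 4: P[k] shifts by exactly 10
Delta array: [0, 0, 0, 0, 10]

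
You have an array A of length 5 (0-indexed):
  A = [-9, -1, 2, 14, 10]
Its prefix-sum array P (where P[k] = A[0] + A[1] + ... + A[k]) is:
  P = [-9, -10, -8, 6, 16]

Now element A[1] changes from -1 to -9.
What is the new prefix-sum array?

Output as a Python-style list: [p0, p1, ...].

Change: A[1] -1 -> -9, delta = -8
P[k] for k < 1: unchanged (A[1] not included)
P[k] for k >= 1: shift by delta = -8
  P[0] = -9 + 0 = -9
  P[1] = -10 + -8 = -18
  P[2] = -8 + -8 = -16
  P[3] = 6 + -8 = -2
  P[4] = 16 + -8 = 8

Answer: [-9, -18, -16, -2, 8]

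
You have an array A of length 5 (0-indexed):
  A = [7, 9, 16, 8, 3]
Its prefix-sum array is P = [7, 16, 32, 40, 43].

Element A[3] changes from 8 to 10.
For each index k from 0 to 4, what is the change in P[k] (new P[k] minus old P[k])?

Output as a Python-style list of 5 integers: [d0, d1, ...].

Element change: A[3] 8 -> 10, delta = 2
For k < 3: P[k] unchanged, delta_P[k] = 0
For k >= 3: P[k] shifts by exactly 2
Delta array: [0, 0, 0, 2, 2]

Answer: [0, 0, 0, 2, 2]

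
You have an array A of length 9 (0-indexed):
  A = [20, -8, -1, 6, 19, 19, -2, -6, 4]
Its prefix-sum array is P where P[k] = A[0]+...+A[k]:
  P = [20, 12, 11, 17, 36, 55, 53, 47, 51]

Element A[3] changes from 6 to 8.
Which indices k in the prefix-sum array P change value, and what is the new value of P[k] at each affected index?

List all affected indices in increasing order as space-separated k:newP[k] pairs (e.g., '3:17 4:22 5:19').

P[k] = A[0] + ... + A[k]
P[k] includes A[3] iff k >= 3
Affected indices: 3, 4, ..., 8; delta = 2
  P[3]: 17 + 2 = 19
  P[4]: 36 + 2 = 38
  P[5]: 55 + 2 = 57
  P[6]: 53 + 2 = 55
  P[7]: 47 + 2 = 49
  P[8]: 51 + 2 = 53

Answer: 3:19 4:38 5:57 6:55 7:49 8:53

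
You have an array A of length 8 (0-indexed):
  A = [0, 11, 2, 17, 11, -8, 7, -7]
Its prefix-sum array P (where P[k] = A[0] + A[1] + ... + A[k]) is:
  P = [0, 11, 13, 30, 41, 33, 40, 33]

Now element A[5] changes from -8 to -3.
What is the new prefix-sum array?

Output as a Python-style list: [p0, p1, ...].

Change: A[5] -8 -> -3, delta = 5
P[k] for k < 5: unchanged (A[5] not included)
P[k] for k >= 5: shift by delta = 5
  P[0] = 0 + 0 = 0
  P[1] = 11 + 0 = 11
  P[2] = 13 + 0 = 13
  P[3] = 30 + 0 = 30
  P[4] = 41 + 0 = 41
  P[5] = 33 + 5 = 38
  P[6] = 40 + 5 = 45
  P[7] = 33 + 5 = 38

Answer: [0, 11, 13, 30, 41, 38, 45, 38]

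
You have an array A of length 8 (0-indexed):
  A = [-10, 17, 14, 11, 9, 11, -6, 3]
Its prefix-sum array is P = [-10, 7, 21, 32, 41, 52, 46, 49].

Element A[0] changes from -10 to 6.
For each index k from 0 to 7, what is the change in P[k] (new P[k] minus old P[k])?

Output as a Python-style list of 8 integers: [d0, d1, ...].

Answer: [16, 16, 16, 16, 16, 16, 16, 16]

Derivation:
Element change: A[0] -10 -> 6, delta = 16
For k < 0: P[k] unchanged, delta_P[k] = 0
For k >= 0: P[k] shifts by exactly 16
Delta array: [16, 16, 16, 16, 16, 16, 16, 16]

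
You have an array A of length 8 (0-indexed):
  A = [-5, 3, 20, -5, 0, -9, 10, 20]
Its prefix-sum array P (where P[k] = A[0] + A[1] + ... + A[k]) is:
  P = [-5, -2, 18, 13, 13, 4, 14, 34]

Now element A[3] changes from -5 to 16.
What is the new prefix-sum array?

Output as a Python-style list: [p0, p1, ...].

Answer: [-5, -2, 18, 34, 34, 25, 35, 55]

Derivation:
Change: A[3] -5 -> 16, delta = 21
P[k] for k < 3: unchanged (A[3] not included)
P[k] for k >= 3: shift by delta = 21
  P[0] = -5 + 0 = -5
  P[1] = -2 + 0 = -2
  P[2] = 18 + 0 = 18
  P[3] = 13 + 21 = 34
  P[4] = 13 + 21 = 34
  P[5] = 4 + 21 = 25
  P[6] = 14 + 21 = 35
  P[7] = 34 + 21 = 55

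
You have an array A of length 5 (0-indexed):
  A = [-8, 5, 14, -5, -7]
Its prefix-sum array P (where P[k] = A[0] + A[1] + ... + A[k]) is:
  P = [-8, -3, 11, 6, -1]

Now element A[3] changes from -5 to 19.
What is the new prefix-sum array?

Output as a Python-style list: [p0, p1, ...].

Change: A[3] -5 -> 19, delta = 24
P[k] for k < 3: unchanged (A[3] not included)
P[k] for k >= 3: shift by delta = 24
  P[0] = -8 + 0 = -8
  P[1] = -3 + 0 = -3
  P[2] = 11 + 0 = 11
  P[3] = 6 + 24 = 30
  P[4] = -1 + 24 = 23

Answer: [-8, -3, 11, 30, 23]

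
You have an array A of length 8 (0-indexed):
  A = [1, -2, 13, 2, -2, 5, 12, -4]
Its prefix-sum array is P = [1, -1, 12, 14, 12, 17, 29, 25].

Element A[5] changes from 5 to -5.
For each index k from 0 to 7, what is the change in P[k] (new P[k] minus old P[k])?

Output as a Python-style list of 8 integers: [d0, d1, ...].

Answer: [0, 0, 0, 0, 0, -10, -10, -10]

Derivation:
Element change: A[5] 5 -> -5, delta = -10
For k < 5: P[k] unchanged, delta_P[k] = 0
For k >= 5: P[k] shifts by exactly -10
Delta array: [0, 0, 0, 0, 0, -10, -10, -10]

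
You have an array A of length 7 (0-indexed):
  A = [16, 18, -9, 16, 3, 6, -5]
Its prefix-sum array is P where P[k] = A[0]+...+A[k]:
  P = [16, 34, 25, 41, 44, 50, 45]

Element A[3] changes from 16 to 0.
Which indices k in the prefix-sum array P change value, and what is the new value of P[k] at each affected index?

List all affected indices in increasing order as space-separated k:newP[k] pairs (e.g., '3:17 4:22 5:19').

Answer: 3:25 4:28 5:34 6:29

Derivation:
P[k] = A[0] + ... + A[k]
P[k] includes A[3] iff k >= 3
Affected indices: 3, 4, ..., 6; delta = -16
  P[3]: 41 + -16 = 25
  P[4]: 44 + -16 = 28
  P[5]: 50 + -16 = 34
  P[6]: 45 + -16 = 29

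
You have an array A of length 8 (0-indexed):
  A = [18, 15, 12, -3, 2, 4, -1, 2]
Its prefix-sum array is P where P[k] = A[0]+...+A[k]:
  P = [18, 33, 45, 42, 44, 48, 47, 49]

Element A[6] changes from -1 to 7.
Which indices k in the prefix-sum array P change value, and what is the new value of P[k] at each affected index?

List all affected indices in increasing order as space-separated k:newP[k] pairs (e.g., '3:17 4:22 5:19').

Answer: 6:55 7:57

Derivation:
P[k] = A[0] + ... + A[k]
P[k] includes A[6] iff k >= 6
Affected indices: 6, 7, ..., 7; delta = 8
  P[6]: 47 + 8 = 55
  P[7]: 49 + 8 = 57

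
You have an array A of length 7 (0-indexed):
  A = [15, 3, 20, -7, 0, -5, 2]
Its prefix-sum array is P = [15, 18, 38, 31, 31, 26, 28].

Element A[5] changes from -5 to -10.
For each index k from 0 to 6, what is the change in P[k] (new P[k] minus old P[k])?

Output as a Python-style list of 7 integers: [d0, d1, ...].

Answer: [0, 0, 0, 0, 0, -5, -5]

Derivation:
Element change: A[5] -5 -> -10, delta = -5
For k < 5: P[k] unchanged, delta_P[k] = 0
For k >= 5: P[k] shifts by exactly -5
Delta array: [0, 0, 0, 0, 0, -5, -5]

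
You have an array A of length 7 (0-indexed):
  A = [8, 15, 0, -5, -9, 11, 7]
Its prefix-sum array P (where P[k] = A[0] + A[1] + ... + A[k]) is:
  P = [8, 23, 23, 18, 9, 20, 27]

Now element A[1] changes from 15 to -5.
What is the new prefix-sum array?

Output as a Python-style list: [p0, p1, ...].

Answer: [8, 3, 3, -2, -11, 0, 7]

Derivation:
Change: A[1] 15 -> -5, delta = -20
P[k] for k < 1: unchanged (A[1] not included)
P[k] for k >= 1: shift by delta = -20
  P[0] = 8 + 0 = 8
  P[1] = 23 + -20 = 3
  P[2] = 23 + -20 = 3
  P[3] = 18 + -20 = -2
  P[4] = 9 + -20 = -11
  P[5] = 20 + -20 = 0
  P[6] = 27 + -20 = 7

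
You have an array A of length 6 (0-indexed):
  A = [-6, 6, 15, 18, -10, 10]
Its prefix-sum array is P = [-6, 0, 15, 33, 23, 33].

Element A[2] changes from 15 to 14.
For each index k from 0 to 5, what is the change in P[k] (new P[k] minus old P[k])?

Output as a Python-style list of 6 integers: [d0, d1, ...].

Answer: [0, 0, -1, -1, -1, -1]

Derivation:
Element change: A[2] 15 -> 14, delta = -1
For k < 2: P[k] unchanged, delta_P[k] = 0
For k >= 2: P[k] shifts by exactly -1
Delta array: [0, 0, -1, -1, -1, -1]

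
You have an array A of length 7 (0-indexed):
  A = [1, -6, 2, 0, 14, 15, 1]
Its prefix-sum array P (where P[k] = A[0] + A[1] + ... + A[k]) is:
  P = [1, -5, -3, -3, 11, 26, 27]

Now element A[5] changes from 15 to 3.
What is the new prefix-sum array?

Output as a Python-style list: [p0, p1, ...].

Change: A[5] 15 -> 3, delta = -12
P[k] for k < 5: unchanged (A[5] not included)
P[k] for k >= 5: shift by delta = -12
  P[0] = 1 + 0 = 1
  P[1] = -5 + 0 = -5
  P[2] = -3 + 0 = -3
  P[3] = -3 + 0 = -3
  P[4] = 11 + 0 = 11
  P[5] = 26 + -12 = 14
  P[6] = 27 + -12 = 15

Answer: [1, -5, -3, -3, 11, 14, 15]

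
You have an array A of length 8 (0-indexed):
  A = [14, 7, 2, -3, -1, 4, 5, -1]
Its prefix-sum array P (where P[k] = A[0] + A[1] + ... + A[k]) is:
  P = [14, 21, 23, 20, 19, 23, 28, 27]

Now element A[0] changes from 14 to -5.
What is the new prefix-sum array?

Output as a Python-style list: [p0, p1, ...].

Change: A[0] 14 -> -5, delta = -19
P[k] for k < 0: unchanged (A[0] not included)
P[k] for k >= 0: shift by delta = -19
  P[0] = 14 + -19 = -5
  P[1] = 21 + -19 = 2
  P[2] = 23 + -19 = 4
  P[3] = 20 + -19 = 1
  P[4] = 19 + -19 = 0
  P[5] = 23 + -19 = 4
  P[6] = 28 + -19 = 9
  P[7] = 27 + -19 = 8

Answer: [-5, 2, 4, 1, 0, 4, 9, 8]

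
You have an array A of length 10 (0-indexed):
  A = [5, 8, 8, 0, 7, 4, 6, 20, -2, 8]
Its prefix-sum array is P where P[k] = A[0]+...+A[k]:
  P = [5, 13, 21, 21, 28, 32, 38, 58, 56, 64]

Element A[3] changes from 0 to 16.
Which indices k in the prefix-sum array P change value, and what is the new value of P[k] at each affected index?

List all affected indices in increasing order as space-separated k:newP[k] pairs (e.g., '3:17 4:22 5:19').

P[k] = A[0] + ... + A[k]
P[k] includes A[3] iff k >= 3
Affected indices: 3, 4, ..., 9; delta = 16
  P[3]: 21 + 16 = 37
  P[4]: 28 + 16 = 44
  P[5]: 32 + 16 = 48
  P[6]: 38 + 16 = 54
  P[7]: 58 + 16 = 74
  P[8]: 56 + 16 = 72
  P[9]: 64 + 16 = 80

Answer: 3:37 4:44 5:48 6:54 7:74 8:72 9:80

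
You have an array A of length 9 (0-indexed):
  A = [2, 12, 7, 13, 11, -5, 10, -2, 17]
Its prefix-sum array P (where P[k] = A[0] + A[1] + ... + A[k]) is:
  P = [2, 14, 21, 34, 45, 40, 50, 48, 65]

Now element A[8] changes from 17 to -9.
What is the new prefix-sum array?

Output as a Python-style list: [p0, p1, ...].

Change: A[8] 17 -> -9, delta = -26
P[k] for k < 8: unchanged (A[8] not included)
P[k] for k >= 8: shift by delta = -26
  P[0] = 2 + 0 = 2
  P[1] = 14 + 0 = 14
  P[2] = 21 + 0 = 21
  P[3] = 34 + 0 = 34
  P[4] = 45 + 0 = 45
  P[5] = 40 + 0 = 40
  P[6] = 50 + 0 = 50
  P[7] = 48 + 0 = 48
  P[8] = 65 + -26 = 39

Answer: [2, 14, 21, 34, 45, 40, 50, 48, 39]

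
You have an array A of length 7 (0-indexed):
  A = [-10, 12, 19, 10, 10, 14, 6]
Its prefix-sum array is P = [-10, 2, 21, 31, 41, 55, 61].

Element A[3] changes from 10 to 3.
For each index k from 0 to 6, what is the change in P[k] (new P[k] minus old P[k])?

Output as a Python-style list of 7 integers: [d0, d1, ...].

Answer: [0, 0, 0, -7, -7, -7, -7]

Derivation:
Element change: A[3] 10 -> 3, delta = -7
For k < 3: P[k] unchanged, delta_P[k] = 0
For k >= 3: P[k] shifts by exactly -7
Delta array: [0, 0, 0, -7, -7, -7, -7]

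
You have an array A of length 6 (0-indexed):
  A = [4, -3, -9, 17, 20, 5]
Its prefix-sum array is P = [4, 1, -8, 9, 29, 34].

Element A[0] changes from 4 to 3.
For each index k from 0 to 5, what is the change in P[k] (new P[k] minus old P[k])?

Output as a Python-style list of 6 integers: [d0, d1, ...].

Element change: A[0] 4 -> 3, delta = -1
For k < 0: P[k] unchanged, delta_P[k] = 0
For k >= 0: P[k] shifts by exactly -1
Delta array: [-1, -1, -1, -1, -1, -1]

Answer: [-1, -1, -1, -1, -1, -1]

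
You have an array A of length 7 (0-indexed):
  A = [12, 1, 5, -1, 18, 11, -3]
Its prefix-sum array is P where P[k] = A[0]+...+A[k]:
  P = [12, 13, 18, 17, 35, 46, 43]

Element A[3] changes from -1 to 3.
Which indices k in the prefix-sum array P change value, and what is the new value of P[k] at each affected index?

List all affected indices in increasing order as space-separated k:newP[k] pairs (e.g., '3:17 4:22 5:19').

P[k] = A[0] + ... + A[k]
P[k] includes A[3] iff k >= 3
Affected indices: 3, 4, ..., 6; delta = 4
  P[3]: 17 + 4 = 21
  P[4]: 35 + 4 = 39
  P[5]: 46 + 4 = 50
  P[6]: 43 + 4 = 47

Answer: 3:21 4:39 5:50 6:47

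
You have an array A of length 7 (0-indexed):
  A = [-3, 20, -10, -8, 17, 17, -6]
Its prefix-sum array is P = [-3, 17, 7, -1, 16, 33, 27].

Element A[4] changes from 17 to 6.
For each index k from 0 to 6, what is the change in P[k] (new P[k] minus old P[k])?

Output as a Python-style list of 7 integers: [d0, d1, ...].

Element change: A[4] 17 -> 6, delta = -11
For k < 4: P[k] unchanged, delta_P[k] = 0
For k >= 4: P[k] shifts by exactly -11
Delta array: [0, 0, 0, 0, -11, -11, -11]

Answer: [0, 0, 0, 0, -11, -11, -11]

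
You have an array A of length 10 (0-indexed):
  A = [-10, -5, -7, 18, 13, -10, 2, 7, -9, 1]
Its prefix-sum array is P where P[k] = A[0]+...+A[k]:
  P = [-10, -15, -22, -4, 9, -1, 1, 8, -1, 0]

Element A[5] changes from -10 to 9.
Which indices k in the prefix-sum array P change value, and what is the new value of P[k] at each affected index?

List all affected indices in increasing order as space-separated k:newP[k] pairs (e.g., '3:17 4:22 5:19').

P[k] = A[0] + ... + A[k]
P[k] includes A[5] iff k >= 5
Affected indices: 5, 6, ..., 9; delta = 19
  P[5]: -1 + 19 = 18
  P[6]: 1 + 19 = 20
  P[7]: 8 + 19 = 27
  P[8]: -1 + 19 = 18
  P[9]: 0 + 19 = 19

Answer: 5:18 6:20 7:27 8:18 9:19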